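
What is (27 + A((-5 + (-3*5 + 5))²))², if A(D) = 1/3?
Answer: 6724/9 ≈ 747.11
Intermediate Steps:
A(D) = ⅓
(27 + A((-5 + (-3*5 + 5))²))² = (27 + ⅓)² = (82/3)² = 6724/9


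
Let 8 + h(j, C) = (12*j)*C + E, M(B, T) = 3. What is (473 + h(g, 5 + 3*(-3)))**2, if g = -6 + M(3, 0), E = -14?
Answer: 354025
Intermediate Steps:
g = -3 (g = -6 + 3 = -3)
h(j, C) = -22 + 12*C*j (h(j, C) = -8 + ((12*j)*C - 14) = -8 + (12*C*j - 14) = -8 + (-14 + 12*C*j) = -22 + 12*C*j)
(473 + h(g, 5 + 3*(-3)))**2 = (473 + (-22 + 12*(5 + 3*(-3))*(-3)))**2 = (473 + (-22 + 12*(5 - 9)*(-3)))**2 = (473 + (-22 + 12*(-4)*(-3)))**2 = (473 + (-22 + 144))**2 = (473 + 122)**2 = 595**2 = 354025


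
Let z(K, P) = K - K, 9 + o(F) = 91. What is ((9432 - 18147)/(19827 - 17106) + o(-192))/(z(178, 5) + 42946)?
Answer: 71469/38952022 ≈ 0.0018348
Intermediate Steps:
o(F) = 82 (o(F) = -9 + 91 = 82)
z(K, P) = 0
((9432 - 18147)/(19827 - 17106) + o(-192))/(z(178, 5) + 42946) = ((9432 - 18147)/(19827 - 17106) + 82)/(0 + 42946) = (-8715/2721 + 82)/42946 = (-8715*1/2721 + 82)*(1/42946) = (-2905/907 + 82)*(1/42946) = (71469/907)*(1/42946) = 71469/38952022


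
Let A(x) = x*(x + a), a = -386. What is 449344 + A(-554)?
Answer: 970104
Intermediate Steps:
A(x) = x*(-386 + x) (A(x) = x*(x - 386) = x*(-386 + x))
449344 + A(-554) = 449344 - 554*(-386 - 554) = 449344 - 554*(-940) = 449344 + 520760 = 970104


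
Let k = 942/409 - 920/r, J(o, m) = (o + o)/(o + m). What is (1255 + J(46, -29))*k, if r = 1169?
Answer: 2218973998/1161151 ≈ 1911.0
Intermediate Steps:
J(o, m) = 2*o/(m + o) (J(o, m) = (2*o)/(m + o) = 2*o/(m + o))
k = 724918/478121 (k = 942/409 - 920/1169 = 724918/478121 ≈ 1.5162)
(1255 + J(46, -29))*k = (1255 + 2*46/(-29 + 46))*(724918/478121) = (1255 + 2*46/17)*(724918/478121) = (1255 + 2*46*(1/17))*(724918/478121) = (1255 + 92/17)*(724918/478121) = (21427/17)*(724918/478121) = 2218973998/1161151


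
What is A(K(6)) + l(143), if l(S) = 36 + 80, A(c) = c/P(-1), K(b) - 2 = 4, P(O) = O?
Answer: 110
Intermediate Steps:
K(b) = 6 (K(b) = 2 + 4 = 6)
A(c) = -c (A(c) = c/(-1) = c*(-1) = -c)
l(S) = 116
A(K(6)) + l(143) = -1*6 + 116 = -6 + 116 = 110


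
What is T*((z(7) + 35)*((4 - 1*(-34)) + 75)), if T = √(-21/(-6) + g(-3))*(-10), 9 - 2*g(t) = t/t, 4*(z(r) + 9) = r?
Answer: -62715*√30/4 ≈ -85876.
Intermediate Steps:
z(r) = -9 + r/4
g(t) = 4 (g(t) = 9/2 - t/(2*t) = 9/2 - ½*1 = 9/2 - ½ = 4)
T = -5*√30 (T = √(-21/(-6) + 4)*(-10) = √(-21*(-⅙) + 4)*(-10) = √(7/2 + 4)*(-10) = √(15/2)*(-10) = (√30/2)*(-10) = -5*√30 ≈ -27.386)
T*((z(7) + 35)*((4 - 1*(-34)) + 75)) = (-5*√30)*(((-9 + (¼)*7) + 35)*((4 - 1*(-34)) + 75)) = (-5*√30)*(((-9 + 7/4) + 35)*((4 + 34) + 75)) = (-5*√30)*((-29/4 + 35)*(38 + 75)) = (-5*√30)*((111/4)*113) = -5*√30*(12543/4) = -62715*√30/4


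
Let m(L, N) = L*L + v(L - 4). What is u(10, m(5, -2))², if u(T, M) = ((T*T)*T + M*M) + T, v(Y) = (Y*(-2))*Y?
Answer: 2368521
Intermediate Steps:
v(Y) = -2*Y² (v(Y) = (-2*Y)*Y = -2*Y²)
m(L, N) = L² - 2*(-4 + L)² (m(L, N) = L*L - 2*(L - 4)² = L² - 2*(-4 + L)²)
u(T, M) = T + M² + T³ (u(T, M) = (T²*T + M²) + T = (T³ + M²) + T = (M² + T³) + T = T + M² + T³)
u(10, m(5, -2))² = (10 + (-32 - 1*5² + 16*5)² + 10³)² = (10 + (-32 - 1*25 + 80)² + 1000)² = (10 + (-32 - 25 + 80)² + 1000)² = (10 + 23² + 1000)² = (10 + 529 + 1000)² = 1539² = 2368521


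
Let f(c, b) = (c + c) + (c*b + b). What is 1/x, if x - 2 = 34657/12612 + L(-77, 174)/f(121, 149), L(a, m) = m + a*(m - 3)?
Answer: 4839855/19565423 ≈ 0.24737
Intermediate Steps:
f(c, b) = b + 2*c + b*c (f(c, b) = 2*c + (b*c + b) = 2*c + (b + b*c) = b + 2*c + b*c)
L(a, m) = m + a*(-3 + m)
x = 19565423/4839855 (x = 2 + (34657/12612 + (174 - 3*(-77) - 77*174)/(149 + 2*121 + 149*121)) = 2 + (34657*(1/12612) + (174 + 231 - 13398)/(149 + 242 + 18029)) = 2 + (34657/12612 - 12993/18420) = 2 + (34657/12612 - 12993*1/18420) = 2 + (34657/12612 - 4331/6140) = 2 + 9885713/4839855 = 19565423/4839855 ≈ 4.0426)
1/x = 1/(19565423/4839855) = 4839855/19565423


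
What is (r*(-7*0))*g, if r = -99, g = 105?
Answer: 0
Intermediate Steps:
(r*(-7*0))*g = -(-693)*0*105 = -99*0*105 = 0*105 = 0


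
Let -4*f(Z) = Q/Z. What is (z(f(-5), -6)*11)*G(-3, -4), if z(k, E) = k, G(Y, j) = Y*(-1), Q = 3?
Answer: 99/20 ≈ 4.9500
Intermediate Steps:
f(Z) = -3/(4*Z)
G(Y, j) = -Y
(z(f(-5), -6)*11)*G(-3, -4) = (-3/4/(-5)*11)*(-1*(-3)) = (-3/4*(-1/5)*11)*3 = ((3/20)*11)*3 = (33/20)*3 = 99/20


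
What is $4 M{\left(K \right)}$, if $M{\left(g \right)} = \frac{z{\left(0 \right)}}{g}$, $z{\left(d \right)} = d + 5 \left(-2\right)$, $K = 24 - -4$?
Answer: $- \frac{10}{7} \approx -1.4286$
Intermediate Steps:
$K = 28$ ($K = 24 + 4 = 28$)
$z{\left(d \right)} = -10 + d$ ($z{\left(d \right)} = d - 10 = -10 + d$)
$M{\left(g \right)} = - \frac{10}{g}$ ($M{\left(g \right)} = \frac{-10 + 0}{g} = - \frac{10}{g}$)
$4 M{\left(K \right)} = 4 \left(- \frac{10}{28}\right) = 4 \left(\left(-10\right) \frac{1}{28}\right) = 4 \left(- \frac{5}{14}\right) = - \frac{10}{7}$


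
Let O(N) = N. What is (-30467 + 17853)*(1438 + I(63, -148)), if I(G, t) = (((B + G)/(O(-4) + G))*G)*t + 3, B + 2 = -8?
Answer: 5161055942/59 ≈ 8.7475e+7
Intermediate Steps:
B = -10 (B = -2 - 8 = -10)
I(G, t) = 3 + G*t*(-10 + G)/(-4 + G) (I(G, t) = (((-10 + G)/(-4 + G))*G)*t + 3 = (G*(-10 + G)/(-4 + G))*t + 3 = G*t*(-10 + G)/(-4 + G) + 3 = 3 + G*t*(-10 + G)/(-4 + G))
(-30467 + 17853)*(1438 + I(63, -148)) = (-30467 + 17853)*(1438 + (-12 + 3*63 - 148*63² - 10*63*(-148))/(-4 + 63)) = -12614*(1438 + (-12 + 189 - 148*3969 + 93240)/59) = -12614*(1438 + (-12 + 189 - 587412 + 93240)/59) = -12614*(1438 + (1/59)*(-493995)) = -12614*(1438 - 493995/59) = -12614*(-409153/59) = 5161055942/59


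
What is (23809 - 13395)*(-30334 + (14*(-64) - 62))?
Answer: -325874888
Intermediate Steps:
(23809 - 13395)*(-30334 + (14*(-64) - 62)) = 10414*(-30334 + (-896 - 62)) = 10414*(-30334 - 958) = 10414*(-31292) = -325874888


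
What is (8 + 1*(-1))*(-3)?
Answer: -21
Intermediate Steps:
(8 + 1*(-1))*(-3) = (8 - 1)*(-3) = 7*(-3) = -21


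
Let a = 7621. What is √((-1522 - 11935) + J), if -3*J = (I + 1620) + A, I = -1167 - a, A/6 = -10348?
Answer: √86655/3 ≈ 98.124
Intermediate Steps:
A = -62088 (A = 6*(-10348) = -62088)
I = -8788 (I = -1167 - 1*7621 = -1167 - 7621 = -8788)
J = 69256/3 (J = -((-8788 + 1620) - 62088)/3 = -(-7168 - 62088)/3 = -⅓*(-69256) = 69256/3 ≈ 23085.)
√((-1522 - 11935) + J) = √((-1522 - 11935) + 69256/3) = √(-13457 + 69256/3) = √(28885/3) = √86655/3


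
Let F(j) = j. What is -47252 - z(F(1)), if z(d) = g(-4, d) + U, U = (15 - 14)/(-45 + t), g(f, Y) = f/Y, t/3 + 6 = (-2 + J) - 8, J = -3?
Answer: -4819295/102 ≈ -47248.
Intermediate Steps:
t = -57 (t = -18 + 3*((-2 - 3) - 8) = -18 + 3*(-5 - 8) = -18 + 3*(-13) = -18 - 39 = -57)
U = -1/102 (U = (15 - 14)/(-45 - 57) = 1/(-102) = 1*(-1/102) = -1/102 ≈ -0.0098039)
z(d) = -1/102 - 4/d (z(d) = -4/d - 1/102 = -1/102 - 4/d)
-47252 - z(F(1)) = -47252 - (-408 - 1*1)/(102*1) = -47252 - (-408 - 1)/102 = -47252 - (-409)/102 = -47252 - 1*(-409/102) = -47252 + 409/102 = -4819295/102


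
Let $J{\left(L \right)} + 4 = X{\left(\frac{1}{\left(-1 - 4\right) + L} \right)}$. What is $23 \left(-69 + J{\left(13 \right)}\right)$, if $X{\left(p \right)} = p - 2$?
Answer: $- \frac{13777}{8} \approx -1722.1$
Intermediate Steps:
$X{\left(p \right)} = -2 + p$
$J{\left(L \right)} = -6 + \frac{1}{-5 + L}$ ($J{\left(L \right)} = -4 - \left(2 - \frac{1}{\left(-1 - 4\right) + L}\right) = -4 - \left(2 - \frac{1}{-5 + L}\right) = -6 + \frac{1}{-5 + L}$)
$23 \left(-69 + J{\left(13 \right)}\right) = 23 \left(-69 + \frac{31 - 78}{-5 + 13}\right) = 23 \left(-69 + \frac{31 - 78}{8}\right) = 23 \left(-69 + \frac{1}{8} \left(-47\right)\right) = 23 \left(-69 - \frac{47}{8}\right) = 23 \left(- \frac{599}{8}\right) = - \frac{13777}{8}$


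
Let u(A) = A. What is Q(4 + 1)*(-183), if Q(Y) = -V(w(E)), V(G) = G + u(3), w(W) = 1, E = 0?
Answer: 732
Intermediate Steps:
V(G) = 3 + G (V(G) = G + 3 = 3 + G)
Q(Y) = -4 (Q(Y) = -(3 + 1) = -1*4 = -4)
Q(4 + 1)*(-183) = -4*(-183) = 732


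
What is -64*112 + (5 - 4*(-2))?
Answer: -7155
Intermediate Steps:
-64*112 + (5 - 4*(-2)) = -7168 + (5 + 8) = -7168 + 13 = -7155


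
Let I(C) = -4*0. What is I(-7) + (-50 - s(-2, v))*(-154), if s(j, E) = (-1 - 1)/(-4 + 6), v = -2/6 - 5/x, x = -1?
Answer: 7546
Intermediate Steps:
v = 14/3 (v = -2/6 - 5/(-1) = -2*⅙ - 5*(-1) = -⅓ + 5 = 14/3 ≈ 4.6667)
s(j, E) = -1 (s(j, E) = -2/2 = -2*½ = -1)
I(C) = 0
I(-7) + (-50 - s(-2, v))*(-154) = 0 + (-50 - 1*(-1))*(-154) = 0 + (-50 + 1)*(-154) = 0 - 49*(-154) = 0 + 7546 = 7546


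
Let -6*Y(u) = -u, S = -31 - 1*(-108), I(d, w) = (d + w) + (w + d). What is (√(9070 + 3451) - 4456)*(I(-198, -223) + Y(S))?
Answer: 11084300/3 - 4975*√12521/6 ≈ 3.6020e+6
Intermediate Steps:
I(d, w) = 2*d + 2*w (I(d, w) = (d + w) + (d + w) = 2*d + 2*w)
S = 77 (S = -31 + 108 = 77)
Y(u) = u/6 (Y(u) = -(-1)*u/6 = u/6)
(√(9070 + 3451) - 4456)*(I(-198, -223) + Y(S)) = (√(9070 + 3451) - 4456)*((2*(-198) + 2*(-223)) + (⅙)*77) = (√12521 - 4456)*((-396 - 446) + 77/6) = (-4456 + √12521)*(-842 + 77/6) = (-4456 + √12521)*(-4975/6) = 11084300/3 - 4975*√12521/6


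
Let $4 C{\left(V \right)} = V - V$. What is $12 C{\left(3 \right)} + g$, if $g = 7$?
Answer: $7$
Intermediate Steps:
$C{\left(V \right)} = 0$ ($C{\left(V \right)} = \frac{V - V}{4} = \frac{1}{4} \cdot 0 = 0$)
$12 C{\left(3 \right)} + g = 12 \cdot 0 + 7 = 0 + 7 = 7$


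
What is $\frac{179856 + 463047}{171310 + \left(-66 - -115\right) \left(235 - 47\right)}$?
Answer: $\frac{214301}{60174} \approx 3.5614$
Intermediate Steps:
$\frac{179856 + 463047}{171310 + \left(-66 - -115\right) \left(235 - 47\right)} = \frac{642903}{171310 + \left(-66 + 115\right) 188} = \frac{642903}{171310 + 49 \cdot 188} = \frac{642903}{171310 + 9212} = \frac{642903}{180522} = 642903 \cdot \frac{1}{180522} = \frac{214301}{60174}$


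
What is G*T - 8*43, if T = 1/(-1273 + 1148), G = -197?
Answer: -42803/125 ≈ -342.42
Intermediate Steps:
T = -1/125 (T = 1/(-125) = -1/125 ≈ -0.0080000)
G*T - 8*43 = -197*(-1/125) - 8*43 = 197/125 - 344 = -42803/125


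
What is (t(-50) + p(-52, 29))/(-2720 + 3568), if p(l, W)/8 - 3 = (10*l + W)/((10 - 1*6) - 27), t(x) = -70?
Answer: 1435/9752 ≈ 0.14715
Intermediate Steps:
p(l, W) = 24 - 80*l/23 - 8*W/23 (p(l, W) = 24 + 8*((10*l + W)/((10 - 1*6) - 27)) = 24 + 8*((W + 10*l)/((10 - 6) - 27)) = 24 + 8*((W + 10*l)/(4 - 27)) = 24 + 8*((W + 10*l)/(-23)) = 24 + 8*((W + 10*l)*(-1/23)) = 24 + 8*(-10*l/23 - W/23) = 24 + (-80*l/23 - 8*W/23) = 24 - 80*l/23 - 8*W/23)
(t(-50) + p(-52, 29))/(-2720 + 3568) = (-70 + (24 - 80/23*(-52) - 8/23*29))/(-2720 + 3568) = (-70 + (24 + 4160/23 - 232/23))/848 = (-70 + 4480/23)*(1/848) = (2870/23)*(1/848) = 1435/9752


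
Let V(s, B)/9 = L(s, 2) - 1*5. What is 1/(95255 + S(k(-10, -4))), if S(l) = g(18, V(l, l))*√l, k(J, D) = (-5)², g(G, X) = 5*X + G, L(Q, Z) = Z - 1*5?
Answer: 1/93545 ≈ 1.0690e-5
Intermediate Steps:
L(Q, Z) = -5 + Z (L(Q, Z) = Z - 5 = -5 + Z)
V(s, B) = -72 (V(s, B) = 9*((-5 + 2) - 1*5) = 9*(-3 - 5) = 9*(-8) = -72)
g(G, X) = G + 5*X
k(J, D) = 25
S(l) = -342*√l (S(l) = (18 + 5*(-72))*√l = (18 - 360)*√l = -342*√l)
1/(95255 + S(k(-10, -4))) = 1/(95255 - 342*√25) = 1/(95255 - 342*5) = 1/(95255 - 1710) = 1/93545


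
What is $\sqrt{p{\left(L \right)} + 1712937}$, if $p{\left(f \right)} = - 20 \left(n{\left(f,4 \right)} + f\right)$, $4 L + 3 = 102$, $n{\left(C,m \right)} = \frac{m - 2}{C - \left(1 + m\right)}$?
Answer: $\frac{\sqrt{10687337882}}{79} \approx 1308.6$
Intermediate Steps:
$n{\left(C,m \right)} = \frac{-2 + m}{-1 + C - m}$
$L = \frac{99}{4}$ ($L = - \frac{3}{4} + \frac{1}{4} \cdot 102 = - \frac{3}{4} + \frac{51}{2} = \frac{99}{4} \approx 24.75$)
$p{\left(f \right)} = - 20 f + \frac{40}{5 - f}$ ($p{\left(f \right)} = - 20 \left(\frac{2 - 4}{1 + 4 - f} + f\right) = - 20 \left(\frac{2 - 4}{5 - f} + f\right) = - 20 \left(\frac{1}{5 - f} \left(-2\right) + f\right) = - 20 \left(- \frac{2}{5 - f} + f\right) = - 20 \left(f - \frac{2}{5 - f}\right) = - 20 f + \frac{40}{5 - f}$)
$\sqrt{p{\left(L \right)} + 1712937} = \sqrt{\frac{20 \left(2 - \frac{99 \left(5 - \frac{99}{4}\right)}{4}\right)}{5 - \frac{99}{4}} + 1712937} = \sqrt{\frac{20 \left(2 - \frac{99}{4} \left(- \frac{79}{4}\right)\right)}{- \frac{79}{4}} + 1712937} = \sqrt{20 \left(- \frac{4}{79}\right) \left(2 + \frac{7821}{16}\right) + 1712937} = \sqrt{20 \left(- \frac{4}{79}\right) \frac{7853}{16} + 1712937} = \sqrt{- \frac{39265}{79} + 1712937} = \sqrt{\frac{135282758}{79}} = \frac{\sqrt{10687337882}}{79}$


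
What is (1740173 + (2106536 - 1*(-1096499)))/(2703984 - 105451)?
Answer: 4943208/2598533 ≈ 1.9023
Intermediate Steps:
(1740173 + (2106536 - 1*(-1096499)))/(2703984 - 105451) = (1740173 + (2106536 + 1096499))/2598533 = (1740173 + 3203035)*(1/2598533) = 4943208*(1/2598533) = 4943208/2598533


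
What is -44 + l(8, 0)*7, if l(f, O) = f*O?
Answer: -44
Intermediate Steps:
l(f, O) = O*f
-44 + l(8, 0)*7 = -44 + (0*8)*7 = -44 + 0*7 = -44 + 0 = -44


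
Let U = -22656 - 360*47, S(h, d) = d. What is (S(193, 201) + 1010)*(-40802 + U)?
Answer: -97337758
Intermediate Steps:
U = -39576 (U = -22656 - 1*16920 = -22656 - 16920 = -39576)
(S(193, 201) + 1010)*(-40802 + U) = (201 + 1010)*(-40802 - 39576) = 1211*(-80378) = -97337758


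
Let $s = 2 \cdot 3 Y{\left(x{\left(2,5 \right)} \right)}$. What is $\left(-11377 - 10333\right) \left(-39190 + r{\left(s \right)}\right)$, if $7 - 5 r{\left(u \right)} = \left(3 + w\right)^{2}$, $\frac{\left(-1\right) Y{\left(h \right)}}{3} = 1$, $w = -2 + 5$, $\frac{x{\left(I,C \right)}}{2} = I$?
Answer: $850940818$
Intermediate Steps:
$x{\left(I,C \right)} = 2 I$
$w = 3$
$Y{\left(h \right)} = -3$ ($Y{\left(h \right)} = \left(-3\right) 1 = -3$)
$s = -18$ ($s = 2 \cdot 3 \left(-3\right) = 6 \left(-3\right) = -18$)
$r{\left(u \right)} = - \frac{29}{5}$ ($r{\left(u \right)} = \frac{7}{5} - \frac{\left(3 + 3\right)^{2}}{5} = \frac{7}{5} - \frac{6^{2}}{5} = \frac{7}{5} - \frac{36}{5} = - \frac{29}{5}$)
$\left(-11377 - 10333\right) \left(-39190 + r{\left(s \right)}\right) = \left(-11377 - 10333\right) \left(-39190 - \frac{29}{5}\right) = \left(-21710\right) \left(- \frac{195979}{5}\right) = 850940818$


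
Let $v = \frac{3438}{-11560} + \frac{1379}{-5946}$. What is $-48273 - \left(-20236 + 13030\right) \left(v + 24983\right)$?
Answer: $\frac{515447776435453}{2863990} \approx 1.7998 \cdot 10^{8}$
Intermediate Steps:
$v = - \frac{9095897}{17183940}$ ($v = 3438 \left(- \frac{1}{11560}\right) + 1379 \left(- \frac{1}{5946}\right) = - \frac{1719}{5780} - \frac{1379}{5946} = - \frac{9095897}{17183940} \approx -0.52933$)
$-48273 - \left(-20236 + 13030\right) \left(v + 24983\right) = -48273 - \left(-20236 + 13030\right) \left(- \frac{9095897}{17183940} + 24983\right) = -48273 - \left(-7206\right) \frac{429297277123}{17183940} = -48273 - - \frac{515586029824723}{2863990} = -48273 + \frac{515586029824723}{2863990} = \frac{515447776435453}{2863990}$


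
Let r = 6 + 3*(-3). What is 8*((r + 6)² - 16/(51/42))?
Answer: -568/17 ≈ -33.412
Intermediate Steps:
r = -3 (r = 6 - 9 = -3)
8*((r + 6)² - 16/(51/42)) = 8*((-3 + 6)² - 16/(51/42)) = 8*(3² - 16/(51*(1/42))) = 8*(9 - 16/17/14) = 8*(9 - 16*14/17) = 8*(9 - 224/17) = 8*(-71/17) = -568/17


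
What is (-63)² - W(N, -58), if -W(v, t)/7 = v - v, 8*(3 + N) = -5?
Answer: 3969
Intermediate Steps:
N = -29/8 (N = -3 + (⅛)*(-5) = -3 - 5/8 = -29/8 ≈ -3.6250)
W(v, t) = 0 (W(v, t) = -7*(v - v) = -7*0 = 0)
(-63)² - W(N, -58) = (-63)² - 1*0 = 3969 + 0 = 3969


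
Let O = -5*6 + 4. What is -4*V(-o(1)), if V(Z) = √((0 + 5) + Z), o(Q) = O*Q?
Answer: -4*√31 ≈ -22.271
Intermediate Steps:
O = -26 (O = -30 + 4 = -26)
o(Q) = -26*Q
V(Z) = √(5 + Z)
-4*V(-o(1)) = -4*√(5 - (-26)) = -4*√(5 - 1*(-26)) = -4*√(5 + 26) = -4*√31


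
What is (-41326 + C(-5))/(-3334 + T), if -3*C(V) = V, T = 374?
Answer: 123973/8880 ≈ 13.961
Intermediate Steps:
C(V) = -V/3
(-41326 + C(-5))/(-3334 + T) = (-41326 - 1/3*(-5))/(-3334 + 374) = (-41326 + 5/3)/(-2960) = -123973/3*(-1/2960) = 123973/8880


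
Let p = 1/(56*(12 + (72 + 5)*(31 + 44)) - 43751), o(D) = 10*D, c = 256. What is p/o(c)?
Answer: 1/717621760 ≈ 1.3935e-9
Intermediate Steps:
p = 1/280321 (p = 1/(56*(12 + 77*75) - 43751) = 1/(56*(12 + 5775) - 43751) = 1/(56*5787 - 43751) = 1/(324072 - 43751) = 1/280321 ≈ 3.5673e-6)
p/o(c) = 1/(280321*((10*256))) = (1/280321)/2560 = (1/280321)*(1/2560) = 1/717621760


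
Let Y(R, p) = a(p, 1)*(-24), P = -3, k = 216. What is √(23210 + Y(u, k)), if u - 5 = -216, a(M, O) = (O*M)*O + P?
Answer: √18098 ≈ 134.53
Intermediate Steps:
a(M, O) = -3 + M*O² (a(M, O) = (O*M)*O - 3 = (M*O)*O - 3 = M*O² - 3 = -3 + M*O²)
u = -211 (u = 5 - 216 = -211)
Y(R, p) = 72 - 24*p (Y(R, p) = (-3 + p*1²)*(-24) = (-3 + p*1)*(-24) = (-3 + p)*(-24) = 72 - 24*p)
√(23210 + Y(u, k)) = √(23210 + (72 - 24*216)) = √(23210 + (72 - 5184)) = √(23210 - 5112) = √18098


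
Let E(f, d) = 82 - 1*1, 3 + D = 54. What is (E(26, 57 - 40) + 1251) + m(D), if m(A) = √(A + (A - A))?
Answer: 1332 + √51 ≈ 1339.1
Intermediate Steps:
D = 51 (D = -3 + 54 = 51)
m(A) = √A (m(A) = √(A + 0) = √A)
E(f, d) = 81 (E(f, d) = 82 - 1 = 81)
(E(26, 57 - 40) + 1251) + m(D) = (81 + 1251) + √51 = 1332 + √51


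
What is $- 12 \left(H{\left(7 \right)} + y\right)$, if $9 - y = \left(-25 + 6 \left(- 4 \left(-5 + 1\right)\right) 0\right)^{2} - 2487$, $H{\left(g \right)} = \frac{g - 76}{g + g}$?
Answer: $- \frac{156750}{7} \approx -22393.0$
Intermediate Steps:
$H{\left(g \right)} = \frac{-76 + g}{2 g}$
$y = 1871$ ($y = 9 - \left(\left(-25 + 6 \left(- 4 \left(-5 + 1\right)\right) 0\right)^{2} - 2487\right) = 9 - \left(\left(-25 + 6 \left(\left(-4\right) \left(-4\right)\right) 0\right)^{2} - 2487\right) = 9 - \left(\left(-25 + 6 \cdot 16 \cdot 0\right)^{2} - 2487\right) = 9 - \left(\left(-25 + 96 \cdot 0\right)^{2} - 2487\right) = 9 - \left(\left(-25 + 0\right)^{2} - 2487\right) = 9 - \left(\left(-25\right)^{2} - 2487\right) = 9 - \left(625 - 2487\right) = 9 - -1862 = 9 + 1862 = 1871$)
$- 12 \left(H{\left(7 \right)} + y\right) = - 12 \left(\frac{-76 + 7}{2 \cdot 7} + 1871\right) = - 12 \left(\frac{1}{2} \cdot \frac{1}{7} \left(-69\right) + 1871\right) = - 12 \left(- \frac{69}{14} + 1871\right) = \left(-12\right) \frac{26125}{14} = - \frac{156750}{7}$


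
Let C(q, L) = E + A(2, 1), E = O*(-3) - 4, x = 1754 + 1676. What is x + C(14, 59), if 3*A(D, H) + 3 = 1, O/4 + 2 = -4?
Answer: 10492/3 ≈ 3497.3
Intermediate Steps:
O = -24 (O = -8 + 4*(-4) = -8 - 16 = -24)
x = 3430
A(D, H) = -⅔ (A(D, H) = -1 + (⅓)*1 = -1 + ⅓ = -⅔)
E = 68 (E = -24*(-3) - 4 = 72 - 4 = 68)
C(q, L) = 202/3 (C(q, L) = 68 - ⅔ = 202/3)
x + C(14, 59) = 3430 + 202/3 = 10492/3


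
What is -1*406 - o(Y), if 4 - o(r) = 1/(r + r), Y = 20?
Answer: -16399/40 ≈ -409.98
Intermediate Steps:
o(r) = 4 - 1/(2*r) (o(r) = 4 - 1/(r + r) = 4 - 1/(2*r))
-1*406 - o(Y) = -1*406 - (4 - ½/20) = -406 - (4 - ½*1/20) = -406 - (4 - 1/40) = -406 - 1*159/40 = -406 - 159/40 = -16399/40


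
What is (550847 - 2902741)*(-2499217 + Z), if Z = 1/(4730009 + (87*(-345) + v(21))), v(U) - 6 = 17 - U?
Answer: 13813037891657190057/2349998 ≈ 5.8779e+12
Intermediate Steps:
v(U) = 23 - U (v(U) = 6 + (17 - U) = 23 - U)
Z = 1/4699996 (Z = 1/(4730009 + (87*(-345) + (23 - 1*21))) = 1/(4730009 + (-30015 + (23 - 21))) = 1/(4730009 + (-30015 + 2)) = 1/(4730009 - 30013) = 1/4699996 ≈ 2.1277e-7)
(550847 - 2902741)*(-2499217 + Z) = (550847 - 2902741)*(-2499217 + 1/4699996) = -2351894*(-11746309903131/4699996) = 13813037891657190057/2349998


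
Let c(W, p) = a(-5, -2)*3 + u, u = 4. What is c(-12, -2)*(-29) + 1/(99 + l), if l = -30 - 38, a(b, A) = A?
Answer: 1799/31 ≈ 58.032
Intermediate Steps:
l = -68
c(W, p) = -2 (c(W, p) = -2*3 + 4 = -6 + 4 = -2)
c(-12, -2)*(-29) + 1/(99 + l) = -2*(-29) + 1/(99 - 68) = 58 + 1/31 = 1799/31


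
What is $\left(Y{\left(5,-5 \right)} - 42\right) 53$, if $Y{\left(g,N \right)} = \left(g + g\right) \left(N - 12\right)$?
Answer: $-11236$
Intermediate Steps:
$Y{\left(g,N \right)} = 2 g \left(-12 + N\right)$
$\left(Y{\left(5,-5 \right)} - 42\right) 53 = \left(2 \cdot 5 \left(-12 - 5\right) - 42\right) 53 = \left(2 \cdot 5 \left(-17\right) - 42\right) 53 = \left(-170 - 42\right) 53 = \left(-212\right) 53 = -11236$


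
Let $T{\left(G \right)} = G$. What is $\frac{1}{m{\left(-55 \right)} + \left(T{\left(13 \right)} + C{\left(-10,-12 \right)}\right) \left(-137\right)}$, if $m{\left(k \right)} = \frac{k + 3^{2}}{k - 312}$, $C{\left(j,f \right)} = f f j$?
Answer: $\frac{367}{71748179} \approx 5.1151 \cdot 10^{-6}$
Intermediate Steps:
$C{\left(j,f \right)} = j f^{2}$ ($C{\left(j,f \right)} = f^{2} j = j f^{2}$)
$m{\left(k \right)} = \frac{9 + k}{-312 + k}$ ($m{\left(k \right)} = \frac{k + 9}{-312 + k} = \frac{9 + k}{-312 + k}$)
$\frac{1}{m{\left(-55 \right)} + \left(T{\left(13 \right)} + C{\left(-10,-12 \right)}\right) \left(-137\right)} = \frac{1}{\frac{9 - 55}{-312 - 55} + \left(13 - 10 \left(-12\right)^{2}\right) \left(-137\right)} = \frac{1}{\frac{1}{-367} \left(-46\right) + \left(13 - 1440\right) \left(-137\right)} = \frac{1}{\left(- \frac{1}{367}\right) \left(-46\right) + \left(13 - 1440\right) \left(-137\right)} = \frac{1}{\frac{46}{367} - -195499} = \frac{1}{\frac{46}{367} + 195499} = \frac{1}{\frac{71748179}{367}} = \frac{367}{71748179}$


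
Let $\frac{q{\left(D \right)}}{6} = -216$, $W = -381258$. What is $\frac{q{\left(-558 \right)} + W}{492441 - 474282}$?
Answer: $- \frac{127518}{6053} \approx -21.067$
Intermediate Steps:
$q{\left(D \right)} = -1296$ ($q{\left(D \right)} = 6 \left(-216\right) = -1296$)
$\frac{q{\left(-558 \right)} + W}{492441 - 474282} = \frac{-1296 - 381258}{492441 - 474282} = - \frac{382554}{18159} = \left(-382554\right) \frac{1}{18159} = - \frac{127518}{6053}$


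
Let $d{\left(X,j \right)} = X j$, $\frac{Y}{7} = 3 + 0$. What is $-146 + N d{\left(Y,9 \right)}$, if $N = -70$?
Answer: $-13376$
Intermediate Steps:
$Y = 21$ ($Y = 7 \left(3 + 0\right) = 7 \cdot 3 = 21$)
$-146 + N d{\left(Y,9 \right)} = -146 - 70 \cdot 21 \cdot 9 = -146 - 13230 = -13376$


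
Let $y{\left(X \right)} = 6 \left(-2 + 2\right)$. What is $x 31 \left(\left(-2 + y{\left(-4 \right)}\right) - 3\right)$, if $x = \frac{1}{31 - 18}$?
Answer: $- \frac{155}{13} \approx -11.923$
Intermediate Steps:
$y{\left(X \right)} = 0$ ($y{\left(X \right)} = 6 \cdot 0 = 0$)
$x = \frac{1}{13} \approx 0.076923$
$x 31 \left(\left(-2 + y{\left(-4 \right)}\right) - 3\right) = \frac{1}{13} \cdot 31 \left(\left(-2 + 0\right) - 3\right) = \frac{31 \left(-2 - 3\right)}{13} = \frac{31}{13} \left(-5\right) = - \frac{155}{13}$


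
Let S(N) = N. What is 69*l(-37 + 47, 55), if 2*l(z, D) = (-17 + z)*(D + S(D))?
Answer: -26565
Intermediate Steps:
l(z, D) = D*(-17 + z) (l(z, D) = ((-17 + z)*(D + D))/2 = ((-17 + z)*(2*D))/2 = (2*D*(-17 + z))/2 = D*(-17 + z))
69*l(-37 + 47, 55) = 69*(55*(-17 + (-37 + 47))) = 69*(55*(-17 + 10)) = 69*(55*(-7)) = 69*(-385) = -26565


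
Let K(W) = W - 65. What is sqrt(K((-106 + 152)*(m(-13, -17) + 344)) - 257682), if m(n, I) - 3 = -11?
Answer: I*sqrt(242291) ≈ 492.23*I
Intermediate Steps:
m(n, I) = -8 (m(n, I) = 3 - 11 = -8)
K(W) = -65 + W
sqrt(K((-106 + 152)*(m(-13, -17) + 344)) - 257682) = sqrt((-65 + (-106 + 152)*(-8 + 344)) - 257682) = sqrt((-65 + 46*336) - 257682) = sqrt((-65 + 15456) - 257682) = sqrt(15391 - 257682) = sqrt(-242291) = I*sqrt(242291)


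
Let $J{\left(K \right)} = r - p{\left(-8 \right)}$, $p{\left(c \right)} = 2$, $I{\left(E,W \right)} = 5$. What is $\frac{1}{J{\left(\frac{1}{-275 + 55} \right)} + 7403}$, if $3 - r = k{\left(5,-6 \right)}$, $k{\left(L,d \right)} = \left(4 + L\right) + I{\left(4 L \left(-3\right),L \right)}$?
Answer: $\frac{1}{7390} \approx 0.00013532$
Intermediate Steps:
$k{\left(L,d \right)} = 9 + L$ ($k{\left(L,d \right)} = \left(4 + L\right) + 5 = 9 + L$)
$r = -11$ ($r = 3 - \left(9 + 5\right) = 3 - 14 = -11$)
$J{\left(K \right)} = -13$ ($J{\left(K \right)} = -11 - 2 = -13$)
$\frac{1}{J{\left(\frac{1}{-275 + 55} \right)} + 7403} = \frac{1}{-13 + 7403} = \frac{1}{7390}$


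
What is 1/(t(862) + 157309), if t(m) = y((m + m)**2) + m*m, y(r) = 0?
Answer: 1/900353 ≈ 1.1107e-6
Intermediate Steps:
t(m) = m**2 (t(m) = 0 + m*m = 0 + m**2 = m**2)
1/(t(862) + 157309) = 1/(862**2 + 157309) = 1/(743044 + 157309) = 1/900353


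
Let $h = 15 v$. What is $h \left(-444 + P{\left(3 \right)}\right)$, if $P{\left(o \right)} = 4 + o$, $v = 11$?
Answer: $-72105$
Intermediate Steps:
$h = 165$ ($h = 15 \cdot 11 = 165$)
$h \left(-444 + P{\left(3 \right)}\right) = 165 \left(-444 + \left(4 + 3\right)\right) = 165 \left(-444 + 7\right) = 165 \left(-437\right) = -72105$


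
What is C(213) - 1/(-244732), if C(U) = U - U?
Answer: 1/244732 ≈ 4.0861e-6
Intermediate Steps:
C(U) = 0
C(213) - 1/(-244732) = 0 - 1/(-244732) = 0 - 1*(-1/244732) = 0 + 1/244732 = 1/244732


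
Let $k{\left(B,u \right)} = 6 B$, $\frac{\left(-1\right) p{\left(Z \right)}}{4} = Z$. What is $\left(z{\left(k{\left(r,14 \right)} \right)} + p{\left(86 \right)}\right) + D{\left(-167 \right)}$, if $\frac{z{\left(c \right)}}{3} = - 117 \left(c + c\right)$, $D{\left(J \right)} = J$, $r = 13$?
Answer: $-55267$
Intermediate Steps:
$p{\left(Z \right)} = - 4 Z$
$z{\left(c \right)} = - 702 c$ ($z{\left(c \right)} = 3 \left(- 117 \left(c + c\right)\right) = 3 \left(- 117 \cdot 2 c\right) = 3 \left(- 234 c\right) = - 702 c$)
$\left(z{\left(k{\left(r,14 \right)} \right)} + p{\left(86 \right)}\right) + D{\left(-167 \right)} = \left(- 702 \cdot 6 \cdot 13 - 344\right) - 167 = \left(\left(-702\right) 78 - 344\right) - 167 = \left(-54756 - 344\right) - 167 = -55100 - 167 = -55267$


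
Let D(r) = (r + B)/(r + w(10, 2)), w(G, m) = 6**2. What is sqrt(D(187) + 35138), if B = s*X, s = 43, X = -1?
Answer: sqrt(1747409714)/223 ≈ 187.45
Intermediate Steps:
w(G, m) = 36
B = -43 (B = 43*(-1) = -43)
D(r) = (-43 + r)/(36 + r) (D(r) = (r - 43)/(r + 36) = (-43 + r)/(36 + r))
sqrt(D(187) + 35138) = sqrt((-43 + 187)/(36 + 187) + 35138) = sqrt(144/223 + 35138) = sqrt(7835918/223) = sqrt(1747409714)/223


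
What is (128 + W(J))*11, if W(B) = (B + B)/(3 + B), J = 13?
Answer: 11407/8 ≈ 1425.9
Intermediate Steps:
W(B) = 2*B/(3 + B) (W(B) = (2*B)/(3 + B) = 2*B/(3 + B))
(128 + W(J))*11 = (128 + 2*13/(3 + 13))*11 = (128 + 2*13/16)*11 = (128 + 2*13*(1/16))*11 = (128 + 13/8)*11 = (1037/8)*11 = 11407/8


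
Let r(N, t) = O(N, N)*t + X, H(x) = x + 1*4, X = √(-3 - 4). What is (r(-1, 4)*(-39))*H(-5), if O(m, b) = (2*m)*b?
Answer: 312 + 39*I*√7 ≈ 312.0 + 103.18*I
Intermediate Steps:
O(m, b) = 2*b*m
X = I*√7 (X = √(-7) = I*√7 ≈ 2.6458*I)
H(x) = 4 + x (H(x) = x + 4 = 4 + x)
r(N, t) = I*√7 + 2*t*N² (r(N, t) = (2*N*N)*t + I*√7 = (2*N²)*t + I*√7 = 2*t*N² + I*√7 = I*√7 + 2*t*N²)
(r(-1, 4)*(-39))*H(-5) = ((I*√7 + 2*4*(-1)²)*(-39))*(4 - 5) = ((I*√7 + 2*4*1)*(-39))*(-1) = ((I*√7 + 8)*(-39))*(-1) = ((8 + I*√7)*(-39))*(-1) = (-312 - 39*I*√7)*(-1) = 312 + 39*I*√7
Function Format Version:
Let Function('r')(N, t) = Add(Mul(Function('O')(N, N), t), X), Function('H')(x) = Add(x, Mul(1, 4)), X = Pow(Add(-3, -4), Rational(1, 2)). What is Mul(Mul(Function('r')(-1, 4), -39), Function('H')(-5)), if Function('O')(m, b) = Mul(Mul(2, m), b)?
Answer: Add(312, Mul(39, I, Pow(7, Rational(1, 2)))) ≈ Add(312.00, Mul(103.18, I))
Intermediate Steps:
Function('O')(m, b) = Mul(2, b, m)
X = Mul(I, Pow(7, Rational(1, 2))) (X = Pow(-7, Rational(1, 2)) = Mul(I, Pow(7, Rational(1, 2))) ≈ Mul(2.6458, I))
Function('H')(x) = Add(4, x) (Function('H')(x) = Add(x, 4) = Add(4, x))
Function('r')(N, t) = Add(Mul(I, Pow(7, Rational(1, 2))), Mul(2, t, Pow(N, 2))) (Function('r')(N, t) = Add(Mul(Mul(2, N, N), t), Mul(I, Pow(7, Rational(1, 2)))) = Add(Mul(Mul(2, Pow(N, 2)), t), Mul(I, Pow(7, Rational(1, 2)))) = Add(Mul(2, t, Pow(N, 2)), Mul(I, Pow(7, Rational(1, 2)))) = Add(Mul(I, Pow(7, Rational(1, 2))), Mul(2, t, Pow(N, 2))))
Mul(Mul(Function('r')(-1, 4), -39), Function('H')(-5)) = Mul(Mul(Add(Mul(I, Pow(7, Rational(1, 2))), Mul(2, 4, Pow(-1, 2))), -39), Add(4, -5)) = Mul(Mul(Add(Mul(I, Pow(7, Rational(1, 2))), Mul(2, 4, 1)), -39), -1) = Mul(Mul(Add(Mul(I, Pow(7, Rational(1, 2))), 8), -39), -1) = Mul(Mul(Add(8, Mul(I, Pow(7, Rational(1, 2)))), -39), -1) = Mul(Add(-312, Mul(-39, I, Pow(7, Rational(1, 2)))), -1) = Add(312, Mul(39, I, Pow(7, Rational(1, 2))))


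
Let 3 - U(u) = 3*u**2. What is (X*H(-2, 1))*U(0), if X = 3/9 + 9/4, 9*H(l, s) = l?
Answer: -31/18 ≈ -1.7222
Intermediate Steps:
U(u) = 3 - 3*u**2
H(l, s) = l/9
X = 31/12 (X = 3*(1/9) + 9*(1/4) = 1/3 + 9/4 = 31/12 ≈ 2.5833)
(X*H(-2, 1))*U(0) = (31*((1/9)*(-2))/12)*(3 - 3*0**2) = ((31/12)*(-2/9))*(3 - 3*0) = -31*(3 + 0)/54 = -31/54*3 = -31/18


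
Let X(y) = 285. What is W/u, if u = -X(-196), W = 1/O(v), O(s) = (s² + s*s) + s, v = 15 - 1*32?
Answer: -1/159885 ≈ -6.2545e-6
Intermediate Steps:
v = -17 (v = 15 - 32 = -17)
O(s) = s + 2*s² (O(s) = (s² + s²) + s = 2*s² + s = s + 2*s²)
W = 1/561 (W = 1/(-17*(1 + 2*(-17))) = 1/(-17*(1 - 34)) = 1/(-17*(-33)) = 1/561 ≈ 0.0017825)
u = -285 (u = -1*285 = -285)
W/u = (1/561)/(-285) = (1/561)*(-1/285) = -1/159885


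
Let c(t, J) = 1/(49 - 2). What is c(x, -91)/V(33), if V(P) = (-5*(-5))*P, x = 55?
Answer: 1/38775 ≈ 2.5790e-5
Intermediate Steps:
c(t, J) = 1/47
V(P) = 25*P
c(x, -91)/V(33) = 1/(47*((25*33))) = (1/47)/825 = (1/47)*(1/825) = 1/38775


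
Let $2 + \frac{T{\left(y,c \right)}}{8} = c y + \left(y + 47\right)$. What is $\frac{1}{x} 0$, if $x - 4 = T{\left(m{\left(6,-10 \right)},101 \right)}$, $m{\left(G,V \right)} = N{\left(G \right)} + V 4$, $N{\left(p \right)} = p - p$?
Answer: $0$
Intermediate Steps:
$N{\left(p \right)} = 0$
$m{\left(G,V \right)} = 4 V$ ($m{\left(G,V \right)} = 0 + V 4 = 0 + 4 V = 4 V$)
$T{\left(y,c \right)} = 360 + 8 y + 8 c y$ ($T{\left(y,c \right)} = -16 + 8 \left(c y + \left(y + 47\right)\right) = -16 + 8 \left(c y + \left(47 + y\right)\right) = -16 + 8 \left(47 + y + c y\right) = -16 + \left(376 + 8 y + 8 c y\right) = 360 + 8 y + 8 c y$)
$x = -32276$ ($x = 4 + \left(360 + 8 \cdot 4 \left(-10\right) + 8 \cdot 101 \cdot 4 \left(-10\right)\right) = 4 + \left(360 + 8 \left(-40\right) + 8 \cdot 101 \left(-40\right)\right) = 4 - 32280 = -32276$)
$\frac{1}{x} 0 = \frac{1}{-32276} \cdot 0 = \left(- \frac{1}{32276}\right) 0 = 0$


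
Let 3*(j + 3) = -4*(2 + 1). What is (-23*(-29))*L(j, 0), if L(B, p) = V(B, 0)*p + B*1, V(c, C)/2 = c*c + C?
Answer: -4669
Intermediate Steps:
j = -7 (j = -3 + (-4*(2 + 1))/3 = -3 + (-4*3)/3 = -3 + (1/3)*(-12) = -3 - 4 = -7)
V(c, C) = 2*C + 2*c**2 (V(c, C) = 2*(c*c + C) = 2*(c**2 + C) = 2*(C + c**2) = 2*C + 2*c**2)
L(B, p) = B + 2*p*B**2 (L(B, p) = (2*0 + 2*B**2)*p + B*1 = (0 + 2*B**2)*p + B = (2*B**2)*p + B = 2*p*B**2 + B = B + 2*p*B**2)
(-23*(-29))*L(j, 0) = (-23*(-29))*(-7*(1 + 2*(-7)*0)) = 667*(-7*(1 + 0)) = 667*(-7*1) = 667*(-7) = -4669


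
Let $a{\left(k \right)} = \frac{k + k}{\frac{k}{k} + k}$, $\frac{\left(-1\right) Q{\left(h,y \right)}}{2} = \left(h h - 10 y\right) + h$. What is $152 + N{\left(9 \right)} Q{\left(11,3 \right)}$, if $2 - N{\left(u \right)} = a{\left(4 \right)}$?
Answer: $\frac{352}{5} \approx 70.4$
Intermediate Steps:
$Q{\left(h,y \right)} = - 2 h - 2 h^{2} + 20 y$ ($Q{\left(h,y \right)} = - 2 \left(\left(h h - 10 y\right) + h\right) = - 2 \left(\left(h^{2} - 10 y\right) + h\right) = - 2 \left(h + h^{2} - 10 y\right) = - 2 h - 2 h^{2} + 20 y$)
$a{\left(k \right)} = \frac{2 k}{1 + k}$
$N{\left(u \right)} = \frac{2}{5}$ ($N{\left(u \right)} = 2 - 2 \cdot 4 \frac{1}{1 + 4} = 2 - 2 \cdot 4 \cdot \frac{1}{5} = 2 - \frac{8}{5} = \frac{2}{5}$)
$152 + N{\left(9 \right)} Q{\left(11,3 \right)} = 152 + \frac{2 \left(\left(-2\right) 11 - 2 \cdot 11^{2} + 20 \cdot 3\right)}{5} = 152 + \frac{2 \left(-22 - 242 + 60\right)}{5} = 152 + \frac{2}{5} \left(-204\right) = 152 - \frac{408}{5} = \frac{352}{5}$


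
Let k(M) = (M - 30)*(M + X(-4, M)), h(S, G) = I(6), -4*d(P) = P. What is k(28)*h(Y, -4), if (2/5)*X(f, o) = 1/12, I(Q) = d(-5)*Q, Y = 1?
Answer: -3385/8 ≈ -423.13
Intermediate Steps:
d(P) = -P/4
I(Q) = 5*Q/4 (I(Q) = (-1/4*(-5))*Q = 5*Q/4)
X(f, o) = 5/24 (X(f, o) = 5*(1/12)/2 = 5*(1*(1/12))/2 = (5/2)*(1/12) = 5/24)
h(S, G) = 15/2 (h(S, G) = (5/4)*6 = 15/2)
k(M) = (-30 + M)*(5/24 + M) (k(M) = (M - 30)*(M + 5/24) = (-30 + M)*(5/24 + M))
k(28)*h(Y, -4) = (-25/4 + 28**2 - 715/24*28)*(15/2) = (-25/4 + 784 - 5005/6)*(15/2) = -677/12*15/2 = -3385/8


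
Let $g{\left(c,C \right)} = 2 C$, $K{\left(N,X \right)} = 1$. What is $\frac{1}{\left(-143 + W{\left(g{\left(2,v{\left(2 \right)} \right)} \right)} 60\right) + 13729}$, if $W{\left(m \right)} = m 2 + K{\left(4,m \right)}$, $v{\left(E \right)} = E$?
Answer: $\frac{1}{14126} \approx 7.0791 \cdot 10^{-5}$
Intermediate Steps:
$W{\left(m \right)} = 1 + 2 m$ ($W{\left(m \right)} = m 2 + 1 = 2 m + 1 = 1 + 2 m$)
$\frac{1}{\left(-143 + W{\left(g{\left(2,v{\left(2 \right)} \right)} \right)} 60\right) + 13729} = \frac{1}{\left(-143 + \left(1 + 2 \cdot 2 \cdot 2\right) 60\right) + 13729} = \frac{1}{\left(-143 + \left(1 + 2 \cdot 4\right) 60\right) + 13729} = \frac{1}{\left(-143 + \left(1 + 8\right) 60\right) + 13729} = \frac{1}{\left(-143 + 9 \cdot 60\right) + 13729} = \frac{1}{\left(-143 + 540\right) + 13729} = \frac{1}{397 + 13729} = \frac{1}{14126}$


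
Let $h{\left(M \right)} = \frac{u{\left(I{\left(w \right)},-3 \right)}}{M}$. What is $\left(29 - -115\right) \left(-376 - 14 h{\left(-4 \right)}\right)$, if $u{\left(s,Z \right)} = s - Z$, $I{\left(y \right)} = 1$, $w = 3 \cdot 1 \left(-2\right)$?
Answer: $-52128$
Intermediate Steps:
$w = -6$ ($w = 3 \left(-2\right) = -6$)
$h{\left(M \right)} = \frac{4}{M}$ ($h{\left(M \right)} = \frac{1 - -3}{M} = \frac{1 + 3}{M} = \frac{4}{M}$)
$\left(29 - -115\right) \left(-376 - 14 h{\left(-4 \right)}\right) = \left(29 - -115\right) \left(-376 - 14 \frac{4}{-4}\right) = \left(29 + 115\right) \left(-376 - 14 \cdot 4 \left(- \frac{1}{4}\right)\right) = 144 \left(-376 - -14\right) = 144 \left(-376 + 14\right) = 144 \left(-362\right) = -52128$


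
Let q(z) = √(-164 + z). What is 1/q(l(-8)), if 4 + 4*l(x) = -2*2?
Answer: -I*√166/166 ≈ -0.077615*I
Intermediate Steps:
l(x) = -2 (l(x) = -1 + (-2*2)/4 = -1 + (¼)*(-4) = -1 - 1 = -2)
1/q(l(-8)) = 1/(√(-164 - 2)) = 1/(√(-166)) = 1/(I*√166) = -I*√166/166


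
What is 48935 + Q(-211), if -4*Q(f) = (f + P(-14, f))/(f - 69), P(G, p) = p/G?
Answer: 767298057/15680 ≈ 48935.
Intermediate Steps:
Q(f) = -13*f/(56*(-69 + f)) (Q(f) = -(f + f/(-14))/(4*(f - 69)) = -(f + f*(-1/14))/(4*(-69 + f)) = -(f - f/14)/(4*(-69 + f)) = -13*f/14/(4*(-69 + f)) = -13*f/(56*(-69 + f)))
48935 + Q(-211) = 48935 - 13*(-211)/(-3864 + 56*(-211)) = 48935 - 13*(-211)/(-3864 - 11816) = 48935 - 13*(-211)/(-15680) = 48935 - 13*(-211)*(-1/15680) = 48935 - 2743/15680 = 767298057/15680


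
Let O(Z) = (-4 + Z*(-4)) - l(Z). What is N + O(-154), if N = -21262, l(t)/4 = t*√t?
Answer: -20650 + 616*I*√154 ≈ -20650.0 + 7644.4*I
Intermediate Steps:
l(t) = 4*t^(3/2) (l(t) = 4*(t*√t) = 4*t^(3/2))
O(Z) = -4 - 4*Z - 4*Z^(3/2) (O(Z) = (-4 + Z*(-4)) - 4*Z^(3/2) = (-4 - 4*Z) - 4*Z^(3/2) = -4 - 4*Z - 4*Z^(3/2))
N + O(-154) = -21262 + (-4 - 4*(-154) - (-616)*I*√154) = -21262 + (-4 + 616 - (-616)*I*√154) = -21262 + (-4 + 616 + 616*I*√154) = -21262 + (612 + 616*I*√154) = -20650 + 616*I*√154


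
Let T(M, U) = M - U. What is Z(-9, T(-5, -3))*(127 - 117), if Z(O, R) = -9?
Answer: -90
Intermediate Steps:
Z(-9, T(-5, -3))*(127 - 117) = -9*(127 - 117) = -9*10 = -90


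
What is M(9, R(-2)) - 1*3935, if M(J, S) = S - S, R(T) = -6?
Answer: -3935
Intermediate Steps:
M(J, S) = 0
M(9, R(-2)) - 1*3935 = 0 - 1*3935 = 0 - 3935 = -3935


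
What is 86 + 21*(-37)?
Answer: -691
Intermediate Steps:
86 + 21*(-37) = 86 - 777 = -691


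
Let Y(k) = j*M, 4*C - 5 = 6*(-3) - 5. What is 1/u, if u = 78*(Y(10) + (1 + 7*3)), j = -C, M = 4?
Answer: 1/3120 ≈ 0.00032051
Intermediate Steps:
C = -9/2 (C = 5/4 + (6*(-3) - 5)/4 = 5/4 + (-18 - 5)/4 = 5/4 + (¼)*(-23) = 5/4 - 23/4 = -9/2 ≈ -4.5000)
j = 9/2 (j = -1*(-9/2) = 9/2 ≈ 4.5000)
Y(k) = 18 (Y(k) = (9/2)*4 = 18)
u = 3120 (u = 78*(18 + (1 + 7*3)) = 78*(18 + (1 + 21)) = 78*(18 + 22) = 78*40 = 3120)
1/u = 1/3120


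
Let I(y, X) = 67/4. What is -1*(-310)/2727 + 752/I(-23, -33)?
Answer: 8223586/182709 ≈ 45.009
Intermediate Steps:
I(y, X) = 67/4 (I(y, X) = 67*(¼) = 67/4)
-1*(-310)/2727 + 752/I(-23, -33) = -1*(-310)/2727 + 752/(67/4) = 310*(1/2727) + 752*(4/67) = 310/2727 + 3008/67 = 8223586/182709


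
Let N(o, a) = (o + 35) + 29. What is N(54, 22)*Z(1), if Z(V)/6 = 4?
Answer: 2832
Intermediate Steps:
Z(V) = 24 (Z(V) = 6*4 = 24)
N(o, a) = 64 + o (N(o, a) = (35 + o) + 29 = 64 + o)
N(54, 22)*Z(1) = (64 + 54)*24 = 118*24 = 2832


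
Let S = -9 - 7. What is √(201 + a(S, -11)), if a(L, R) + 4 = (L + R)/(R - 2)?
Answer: 2*√8411/13 ≈ 14.109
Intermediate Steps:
S = -16
a(L, R) = -4 + (L + R)/(-2 + R) (a(L, R) = -4 + (L + R)/(R - 2) = -4 + (L + R)/(-2 + R))
√(201 + a(S, -11)) = √(201 + (8 - 16 - 3*(-11))/(-2 - 11)) = √(201 + (8 - 16 + 33)/(-13)) = √(201 - 1/13*25) = √(201 - 25/13) = √(2588/13) = 2*√8411/13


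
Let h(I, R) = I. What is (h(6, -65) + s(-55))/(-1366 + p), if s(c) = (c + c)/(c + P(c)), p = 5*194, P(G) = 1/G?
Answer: -12103/599148 ≈ -0.020200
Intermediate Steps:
p = 970
s(c) = 2*c/(c + 1/c) (s(c) = (c + c)/(c + 1/c) = (2*c)/(c + 1/c) = 2*c/(c + 1/c))
(h(6, -65) + s(-55))/(-1366 + p) = (6 + 2*(-55)²/(1 + (-55)²))/(-1366 + 970) = (6 + 2*3025/(1 + 3025))/(-396) = (6 + 2*3025/3026)*(-1/396) = (6 + 2*3025*(1/3026))*(-1/396) = (6 + 3025/1513)*(-1/396) = (12103/1513)*(-1/396) = -12103/599148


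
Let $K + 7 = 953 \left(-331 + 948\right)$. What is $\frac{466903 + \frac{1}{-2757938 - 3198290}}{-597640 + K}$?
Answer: $- \frac{30560227713}{631360168} \approx -48.404$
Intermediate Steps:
$K = 587994$ ($K = -7 + 953 \left(-331 + 948\right) = -7 + 953 \cdot 617 = -7 + 588001 = 587994$)
$\frac{466903 + \frac{1}{-2757938 - 3198290}}{-597640 + K} = \frac{466903 + \frac{1}{-2757938 - 3198290}}{-597640 + 587994} = \frac{466903 + \frac{1}{-5956228}}{-9646} = \left(466903 - \frac{1}{5956228}\right) \left(- \frac{1}{9646}\right) = \frac{2780980721883}{5956228} \left(- \frac{1}{9646}\right) = - \frac{30560227713}{631360168}$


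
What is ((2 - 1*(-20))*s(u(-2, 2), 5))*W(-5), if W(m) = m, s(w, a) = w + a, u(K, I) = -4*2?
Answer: 330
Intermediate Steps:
u(K, I) = -8
s(w, a) = a + w
((2 - 1*(-20))*s(u(-2, 2), 5))*W(-5) = ((2 - 1*(-20))*(5 - 8))*(-5) = ((2 + 20)*(-3))*(-5) = (22*(-3))*(-5) = -66*(-5) = 330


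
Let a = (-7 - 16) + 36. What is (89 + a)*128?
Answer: 13056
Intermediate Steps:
a = 13 (a = -23 + 36 = 13)
(89 + a)*128 = (89 + 13)*128 = 102*128 = 13056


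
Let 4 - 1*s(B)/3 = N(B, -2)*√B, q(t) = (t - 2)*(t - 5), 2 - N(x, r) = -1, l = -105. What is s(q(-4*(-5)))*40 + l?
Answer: 375 - 1080*√30 ≈ -5540.4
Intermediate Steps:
N(x, r) = 3 (N(x, r) = 2 - 1*(-1) = 2 + 1 = 3)
q(t) = (-5 + t)*(-2 + t) (q(t) = (-2 + t)*(-5 + t) = (-5 + t)*(-2 + t))
s(B) = 12 - 9*√B
s(q(-4*(-5)))*40 + l = (12 - 9*√(10 + (-4*(-5))² - (-28)*(-5)))*40 - 105 = (12 - 9*√(10 + 20² - 7*20))*40 - 105 = (12 - 9*√(10 + 400 - 140))*40 - 105 = (12 - 27*√30)*40 - 105 = (480 - 1080*√30) - 105 = 375 - 1080*√30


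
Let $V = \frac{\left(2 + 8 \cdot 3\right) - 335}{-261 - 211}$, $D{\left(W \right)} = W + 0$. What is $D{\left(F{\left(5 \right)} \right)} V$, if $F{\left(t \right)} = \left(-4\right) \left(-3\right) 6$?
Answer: $\frac{2781}{59} \approx 47.136$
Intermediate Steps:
$F{\left(t \right)} = 72$ ($F{\left(t \right)} = 12 \cdot 6 = 72$)
$D{\left(W \right)} = W$
$V = \frac{309}{472}$ ($V = \frac{\left(2 + 24\right) - 335}{-472} = \left(26 - 335\right) \left(- \frac{1}{472}\right) = \left(-309\right) \left(- \frac{1}{472}\right) = \frac{309}{472} \approx 0.65466$)
$D{\left(F{\left(5 \right)} \right)} V = 72 \cdot \frac{309}{472} = \frac{2781}{59}$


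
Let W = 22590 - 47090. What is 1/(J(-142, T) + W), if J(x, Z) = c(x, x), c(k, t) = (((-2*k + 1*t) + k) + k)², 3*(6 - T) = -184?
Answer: -1/4336 ≈ -0.00023063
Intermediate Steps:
T = 202/3 (T = 6 - ⅓*(-184) = 6 + 184/3 = 202/3 ≈ 67.333)
c(k, t) = t² (c(k, t) = (((-2*k + t) + k) + k)² = (((t - 2*k) + k) + k)² = ((t - k) + k)² = t²)
J(x, Z) = x²
W = -24500
1/(J(-142, T) + W) = 1/((-142)² - 24500) = 1/(20164 - 24500) = 1/(-4336) = -1/4336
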